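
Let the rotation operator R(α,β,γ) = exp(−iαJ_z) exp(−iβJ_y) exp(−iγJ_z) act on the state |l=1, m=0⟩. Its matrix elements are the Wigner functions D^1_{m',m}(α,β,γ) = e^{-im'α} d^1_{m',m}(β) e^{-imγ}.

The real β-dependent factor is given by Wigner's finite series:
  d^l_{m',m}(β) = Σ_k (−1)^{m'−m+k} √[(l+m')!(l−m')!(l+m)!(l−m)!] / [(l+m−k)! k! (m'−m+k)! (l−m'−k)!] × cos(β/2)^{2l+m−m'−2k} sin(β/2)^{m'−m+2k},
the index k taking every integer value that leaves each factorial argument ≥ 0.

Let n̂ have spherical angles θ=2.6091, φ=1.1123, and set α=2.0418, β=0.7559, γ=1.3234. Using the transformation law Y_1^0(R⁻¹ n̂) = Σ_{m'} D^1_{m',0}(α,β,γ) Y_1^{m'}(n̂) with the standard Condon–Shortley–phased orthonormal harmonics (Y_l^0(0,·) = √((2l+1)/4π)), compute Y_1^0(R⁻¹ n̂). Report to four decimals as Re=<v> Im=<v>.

Re=-0.2045 Im=0.0000

Need the full column D^1_{m',0} for m'=−1..1 at α=2.0418, β=0.7559, γ=1.3234.
cos(β/2)=0.929423, sin(β/2)=0.369016
d^1_{-1,0}: single k=1 term ⇒ +0.485036;  D = -0.220100+0.432222i
d^1_{0,0}: k∈[0..1] ⇒ +0.863827 -0.136173 = +0.727654;  D = +0.727654+0.000000i
d^1_{1,0}: single k=0 term ⇒ -0.485036;  D = +0.220100+0.432222i
Y_1^{m'}(θ=2.6091,φ=1.1123) and Σ D·Y over m':
  (-0.2201+0.4322i)·(+0.0776-0.1573i)  (+0.7277+0.0000i)·(-0.4210+0.0000i)  (+0.2201+0.4322i)·(-0.0776-0.1573i)
Y_1^0(R⁻¹ n̂) = -0.204517+0.000000i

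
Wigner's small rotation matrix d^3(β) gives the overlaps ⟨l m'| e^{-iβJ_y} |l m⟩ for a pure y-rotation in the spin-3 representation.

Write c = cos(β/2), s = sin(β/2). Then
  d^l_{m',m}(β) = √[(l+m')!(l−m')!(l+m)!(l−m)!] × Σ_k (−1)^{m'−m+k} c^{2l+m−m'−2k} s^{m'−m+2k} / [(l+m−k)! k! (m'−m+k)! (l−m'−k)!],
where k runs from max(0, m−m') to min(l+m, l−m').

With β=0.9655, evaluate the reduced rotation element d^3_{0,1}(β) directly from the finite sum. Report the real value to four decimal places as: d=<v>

d^3_{0,1}(β=0.9655) via Wigner's sum:
Half-angle: c=0.885722, s=0.464217. N=√(6·6·24·2)=41.569219
k: max(0,(1)−(0))=1 … min(3+(1),3−(0))=3
  k=1: (−1)^0·41.5692/(12)·0.8857^5·0.4642^1 = +0.876592
  k=2: (−1)^1·41.5692/(4)·0.8857^3·0.4642^3 = -0.722380
  k=3: (−1)^2·41.5692/(12)·0.8857^1·0.4642^5 = +0.066144
d^3_{0,1}(0.9655) = +0.876592 -0.722380 +0.066144 = +0.220356

d=0.2204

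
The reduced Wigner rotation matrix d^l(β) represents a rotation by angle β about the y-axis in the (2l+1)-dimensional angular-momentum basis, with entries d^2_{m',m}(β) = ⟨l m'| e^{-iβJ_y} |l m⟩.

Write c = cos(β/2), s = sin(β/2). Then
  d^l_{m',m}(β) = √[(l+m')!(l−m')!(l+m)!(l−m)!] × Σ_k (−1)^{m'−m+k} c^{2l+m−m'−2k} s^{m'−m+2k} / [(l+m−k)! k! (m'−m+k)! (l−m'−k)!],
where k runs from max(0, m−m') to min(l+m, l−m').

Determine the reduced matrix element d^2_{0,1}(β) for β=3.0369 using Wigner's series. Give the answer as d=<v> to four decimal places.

d^2_{0,1}(β=3.0369) via Wigner's sum:
c=cos(3.0369/2)=0.052322, s=sin(3.0369/2)=0.998630; N=√[2·2·6·1]=4.898979
k: max(0,(1)−(0))=1 … min(2+(1),2−(0))=2
  k=1: (−1)^0·4.8990/(2)·0.0523^3·0.9986^1 = +0.000350
  k=2: (−1)^1·4.8990/(2)·0.0523^1·0.9986^3 = -0.127637
d^2_{0,1}(3.0369) = +0.000350 -0.127637 = -0.127287

d=-0.1273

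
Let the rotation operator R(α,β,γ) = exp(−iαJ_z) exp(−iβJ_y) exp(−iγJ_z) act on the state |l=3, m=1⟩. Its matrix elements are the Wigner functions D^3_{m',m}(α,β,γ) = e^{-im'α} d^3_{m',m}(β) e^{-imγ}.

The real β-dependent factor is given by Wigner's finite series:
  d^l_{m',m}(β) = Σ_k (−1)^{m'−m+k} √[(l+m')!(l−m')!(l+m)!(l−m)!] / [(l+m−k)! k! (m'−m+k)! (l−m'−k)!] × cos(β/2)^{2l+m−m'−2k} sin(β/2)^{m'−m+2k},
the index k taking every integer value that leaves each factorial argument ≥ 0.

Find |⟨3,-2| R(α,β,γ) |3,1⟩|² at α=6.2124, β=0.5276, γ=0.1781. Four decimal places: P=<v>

P=0.0094

D^3_{-2,1}(6.2124,0.5276,0.1781) = e^{-i·-2·6.2124}·d^3_{-2,1}(0.5276)·e^{-i·1·0.1781}. Compute d first:
c=cos(0.5276/2)=0.965406, s=sin(0.5276/2)=0.260751; N=√[1·120·24·2]=75.894664
k∈{3,4} keeps every argument non-negative
  k=3: (−1)^0·75.8947/(12)·0.9654^3·0.2608^3 = +0.100888
  k=4: (−1)^1·75.8947/(24)·0.9654^1·0.2608^5 = -0.003680
d^3_{-2,1}(0.5276) = +0.100888 -0.003680 = +0.097208
|D^3_{-2,1}|² = |d^3_{-2,1}(β)|² = (+0.097208)² = 0.009449 (the z-rotation phases have unit modulus)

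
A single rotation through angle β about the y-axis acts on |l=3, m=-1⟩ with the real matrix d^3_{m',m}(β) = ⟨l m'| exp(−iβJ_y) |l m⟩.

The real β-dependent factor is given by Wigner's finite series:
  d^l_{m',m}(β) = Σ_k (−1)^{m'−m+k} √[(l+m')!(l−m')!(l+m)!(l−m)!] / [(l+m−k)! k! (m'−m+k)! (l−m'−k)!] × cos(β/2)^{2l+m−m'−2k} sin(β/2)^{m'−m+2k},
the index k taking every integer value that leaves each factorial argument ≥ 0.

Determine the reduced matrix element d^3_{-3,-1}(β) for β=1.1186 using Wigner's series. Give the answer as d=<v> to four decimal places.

d=0.5628

d^3_{-3,-1}(β=1.1186) via Wigner's sum:
Half-angle: c=0.847627, s=0.530593. N=√(1·720·2·24)=185.903201
k∈{2} keeps every argument non-negative
  k=2: (−1)^0·185.9032/(48)·0.8476^4·0.5306^2 = +0.562843
d^3_{-3,-1}(1.1186) = +0.562843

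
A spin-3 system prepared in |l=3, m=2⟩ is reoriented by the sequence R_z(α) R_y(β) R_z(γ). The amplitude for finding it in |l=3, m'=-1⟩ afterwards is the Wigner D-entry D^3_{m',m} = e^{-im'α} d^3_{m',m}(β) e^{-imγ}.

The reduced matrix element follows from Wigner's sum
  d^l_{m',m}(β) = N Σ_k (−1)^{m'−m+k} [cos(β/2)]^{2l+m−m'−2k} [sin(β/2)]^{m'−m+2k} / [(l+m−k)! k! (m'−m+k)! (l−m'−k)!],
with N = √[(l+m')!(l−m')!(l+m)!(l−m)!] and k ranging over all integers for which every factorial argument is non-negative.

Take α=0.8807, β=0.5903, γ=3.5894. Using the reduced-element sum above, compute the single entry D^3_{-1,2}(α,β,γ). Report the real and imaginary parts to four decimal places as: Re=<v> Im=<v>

Re=0.1300 Im=-0.0019

Split into d^3_{-1,2}(β=0.5903) × two z-phases.
With c≡cos(β/2)=0.956759 and s≡sin(β/2)=0.290883, N=[2·24·120·1]^{1/2}=75.894664
k∈{3,4} keeps every argument non-negative
  k=3: (−1)^0·75.8947/(12)·0.9568^3·0.2909^3 = +0.136331
  k=4: (−1)^1·75.8947/(24)·0.9568^1·0.2909^5 = -0.006301
d^3_{-1,2}(0.5903) = +0.136331 -0.006301 = +0.130030
D = (+0.636611+0.771185i)·(+0.130030)·(+0.625039-0.780593i) = +0.130015-0.001939i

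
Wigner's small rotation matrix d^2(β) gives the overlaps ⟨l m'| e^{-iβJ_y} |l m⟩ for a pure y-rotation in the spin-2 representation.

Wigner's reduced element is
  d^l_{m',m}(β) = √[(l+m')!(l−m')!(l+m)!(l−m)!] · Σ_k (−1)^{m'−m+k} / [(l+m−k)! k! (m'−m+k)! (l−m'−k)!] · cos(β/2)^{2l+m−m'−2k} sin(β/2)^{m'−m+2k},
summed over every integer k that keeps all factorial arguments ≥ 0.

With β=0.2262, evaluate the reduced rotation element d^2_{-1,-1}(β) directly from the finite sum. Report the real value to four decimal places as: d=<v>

d^2_{-1,-1}(β=0.2262) via Wigner's sum:
c=cos(0.2262/2)=0.993611, s=sin(0.2262/2)=0.112859; N=√[1·6·1·6]=6.000000
k∈{0,1} keeps every argument non-negative
  k=0: (−1)^0·6.0000/(6)·0.9936^4·0.1129^0 = +0.974688
  k=1: (−1)^1·6.0000/(2)·0.9936^2·0.1129^2 = -0.037725
d^2_{-1,-1}(0.2262) = +0.974688 -0.037725 = +0.936963

d=0.9370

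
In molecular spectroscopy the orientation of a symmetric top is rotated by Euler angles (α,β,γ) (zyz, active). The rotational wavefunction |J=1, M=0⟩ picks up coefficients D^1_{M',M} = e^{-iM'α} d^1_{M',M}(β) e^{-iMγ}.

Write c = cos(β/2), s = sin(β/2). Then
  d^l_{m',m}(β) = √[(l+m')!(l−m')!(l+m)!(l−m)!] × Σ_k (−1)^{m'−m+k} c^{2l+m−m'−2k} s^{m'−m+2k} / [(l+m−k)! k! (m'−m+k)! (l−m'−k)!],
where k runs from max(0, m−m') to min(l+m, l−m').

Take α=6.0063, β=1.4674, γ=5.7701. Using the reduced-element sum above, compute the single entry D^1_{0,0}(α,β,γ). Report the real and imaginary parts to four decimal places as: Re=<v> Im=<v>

D^1_{0,0}(6.0063,1.4674,5.7701) = e^{-i·0·6.0063}·d^1_{0,0}(1.4674)·e^{-i·0·5.7701}. Compute d first:
c=cos(1.4674/2)=0.742702, s=sin(1.4674/2)=0.669622; N=√[1·1·1·1]=1.000000
Admissible k: 0..1 (factorial args all ≥0)
  k=0: (−1)^0·1.0000/(1)·0.7427^2·0.6696^0 = +0.551606
  k=1: (−1)^1·1.0000/(1)·0.7427^0·0.6696^2 = -0.448394
d^1_{0,0}(1.4674) = +0.551606 -0.448394 = +0.103212
Phases: e^{-i·(0)·6.0063}=+1.000000+0.000000i, e^{-i·(0)·5.7701}=+1.000000+0.000000i ⇒ D=+0.103212+0.000000i

Re=0.1032 Im=0.0000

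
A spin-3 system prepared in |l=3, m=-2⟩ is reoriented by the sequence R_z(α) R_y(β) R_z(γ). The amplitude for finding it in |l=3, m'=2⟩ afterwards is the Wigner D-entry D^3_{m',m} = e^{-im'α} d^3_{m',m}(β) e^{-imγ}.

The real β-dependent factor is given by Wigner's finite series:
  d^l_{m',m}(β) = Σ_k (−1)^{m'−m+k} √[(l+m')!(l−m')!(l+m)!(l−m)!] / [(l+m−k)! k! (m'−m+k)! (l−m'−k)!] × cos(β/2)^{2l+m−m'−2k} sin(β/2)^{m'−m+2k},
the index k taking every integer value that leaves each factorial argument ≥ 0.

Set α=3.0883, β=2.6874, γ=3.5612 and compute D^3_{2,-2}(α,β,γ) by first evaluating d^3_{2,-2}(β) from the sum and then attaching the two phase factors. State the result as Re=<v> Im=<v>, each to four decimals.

Re=-0.3669 Im=-0.5085

Split into d^3_{2,-2}(β=2.6874) × two z-phases.
With c≡cos(β/2)=0.225149 and s≡sin(β/2)=0.974324, N=[120·1·1·120]^{1/2}=120.000000
The bounds max(0,m−m')=0 and min(l+m,l−m')=1 give 2 terms
  k=0: (−1)^4·120.0000/(24)·0.2251^2·0.9743^4 = +0.228415
  k=1: (−1)^5·120.0000/(120)·0.2251^0·0.9743^6 = -0.855502
d^3_{2,-2}(2.6874) = +0.228415 -0.855502 = -0.627087
Phases: e^{-i·(2)·3.0883}=+0.994325+0.106384i, e^{-i·(-2)·3.5612}=+0.668047+0.744119i ⇒ D=-0.366905-0.508546i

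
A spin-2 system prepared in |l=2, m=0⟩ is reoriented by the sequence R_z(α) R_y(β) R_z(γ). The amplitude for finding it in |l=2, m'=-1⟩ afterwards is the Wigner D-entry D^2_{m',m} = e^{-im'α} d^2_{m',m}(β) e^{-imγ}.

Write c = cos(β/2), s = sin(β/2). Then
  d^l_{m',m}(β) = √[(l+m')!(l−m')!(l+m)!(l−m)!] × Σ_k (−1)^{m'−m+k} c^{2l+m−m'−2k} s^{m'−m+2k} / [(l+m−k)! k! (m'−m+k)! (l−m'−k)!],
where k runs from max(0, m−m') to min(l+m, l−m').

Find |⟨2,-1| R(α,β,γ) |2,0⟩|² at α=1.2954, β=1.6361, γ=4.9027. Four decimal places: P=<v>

P=0.0064

First d^2_{-1,0}(β=1.6361), then the phase factors e^{-i(-1)α} and e^{-i(0)γ}:
With c≡cos(β/2)=0.683646 and s≡sin(β/2)=0.729814, N=[1·6·2·2]^{1/2}=4.898979
The bounds max(0,m−m')=1 and min(l+m,l−m')=2 give 2 terms
  k=1: (−1)^0·4.8990/(2)·0.6836^3·0.7298^1 = +0.571191
  k=2: (−1)^1·4.8990/(2)·0.6836^1·0.7298^3 = -0.650944
d^2_{-1,0}(1.6361) = +0.571191 -0.650944 = -0.079753
|D^2_{-1,0}|² = |d^2_{-1,0}(β)|² = (-0.079753)² = 0.006361 (the z-rotation phases have unit modulus)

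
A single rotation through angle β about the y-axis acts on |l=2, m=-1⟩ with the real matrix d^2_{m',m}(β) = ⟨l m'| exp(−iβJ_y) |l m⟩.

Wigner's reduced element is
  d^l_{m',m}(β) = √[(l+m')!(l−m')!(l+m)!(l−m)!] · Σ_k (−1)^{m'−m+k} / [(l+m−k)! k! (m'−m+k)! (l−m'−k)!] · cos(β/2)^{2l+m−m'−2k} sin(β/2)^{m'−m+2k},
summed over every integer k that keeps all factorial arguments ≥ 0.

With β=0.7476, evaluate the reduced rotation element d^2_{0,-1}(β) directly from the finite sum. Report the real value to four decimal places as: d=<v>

d=-0.6106

d^2_{0,-1}(β=0.7476) via Wigner's sum:
Half-angle: c=0.930946, s=0.365156. N=√(2·2·1·6)=4.898979
k: max(0,(-1)−(0))=0 … min(2+(-1),2−(0))=1
  k=0: (−1)^1·4.8990/(2)·0.9309^3·0.3652^1 = -0.721652
  k=1: (−1)^2·4.8990/(2)·0.9309^1·0.3652^3 = +0.111028
d^2_{0,-1}(0.7476) = -0.721652 +0.111028 = -0.610623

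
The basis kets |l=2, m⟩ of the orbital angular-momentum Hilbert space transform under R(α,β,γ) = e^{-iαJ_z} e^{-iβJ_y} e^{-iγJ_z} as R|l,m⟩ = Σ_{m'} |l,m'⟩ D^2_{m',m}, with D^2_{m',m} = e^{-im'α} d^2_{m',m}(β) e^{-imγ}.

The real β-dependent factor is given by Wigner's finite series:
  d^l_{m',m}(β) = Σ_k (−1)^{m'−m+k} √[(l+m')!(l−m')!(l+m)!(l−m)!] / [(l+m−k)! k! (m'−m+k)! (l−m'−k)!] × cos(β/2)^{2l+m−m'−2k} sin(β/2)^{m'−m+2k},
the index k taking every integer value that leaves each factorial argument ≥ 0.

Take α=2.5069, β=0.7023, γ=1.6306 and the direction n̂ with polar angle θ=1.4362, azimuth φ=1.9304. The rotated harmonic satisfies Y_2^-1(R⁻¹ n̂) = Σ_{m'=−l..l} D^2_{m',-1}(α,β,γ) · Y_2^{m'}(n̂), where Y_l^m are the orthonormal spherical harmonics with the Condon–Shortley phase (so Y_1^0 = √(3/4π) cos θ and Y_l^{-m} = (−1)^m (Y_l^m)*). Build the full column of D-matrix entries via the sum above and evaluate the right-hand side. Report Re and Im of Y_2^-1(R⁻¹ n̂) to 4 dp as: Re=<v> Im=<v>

Re=-0.2824 Im=0.2539

Need the full column D^2_{m',-1} for m'=−2..2 at α=2.5069, β=0.7023, γ=1.6306.
cos(β/2)=0.938978, sin(β/2)=0.343978
d^2_{-2,-1}: single k=1 term ⇒ +0.569543;  D = +0.532789+0.201283i
d^2_{-1,-1}: k∈[0..1] ⇒ +0.777358 -0.312963 = +0.464395;  D = -0.252511-0.389745i
d^2_{0,-1}: k∈[0..1] ⇒ -0.697545 +0.093610 = -0.603935;  D = +0.036096-0.602855i
d^2_{1,-1}: k∈[0..1] ⇒ +0.312963 -0.014000 = +0.298963;  D = +0.191336-0.229716i
d^2_{2,-1}: single k=0 term ⇒ -0.076432;  D = +0.074212-0.018287i
Y_2^{m'}(θ=1.4362,φ=1.9304) and Σ D·Y over m':
  (+0.5328+0.2013i)·(-0.2854+0.2499i)  (-0.2525-0.3897i)·(-0.0362-0.0962i)  (+0.0361-0.6029i)·(-0.2984+0.0000i)  (+0.1913-0.2297i)·(+0.0362-0.0962i)  (+0.0742-0.0183i)·(-0.2854-0.2499i)
Y_2^-1(R⁻¹ n̂) = -0.282381+0.253904i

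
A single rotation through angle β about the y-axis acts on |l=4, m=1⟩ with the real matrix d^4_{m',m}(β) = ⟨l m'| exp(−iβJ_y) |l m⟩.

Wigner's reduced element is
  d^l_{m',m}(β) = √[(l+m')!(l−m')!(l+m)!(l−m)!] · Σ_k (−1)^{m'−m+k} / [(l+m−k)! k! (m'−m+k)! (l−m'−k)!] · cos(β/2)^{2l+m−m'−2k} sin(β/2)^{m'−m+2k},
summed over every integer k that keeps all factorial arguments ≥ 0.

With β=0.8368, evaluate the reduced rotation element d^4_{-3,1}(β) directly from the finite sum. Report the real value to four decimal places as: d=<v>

d=0.2215

d^4_{-3,1}(β=0.8368) via Wigner's sum:
Half-angle: c=0.913740, s=0.406299. N=√(1·5040·120·6)=1904.940944
k∈{4,5} keeps every argument non-negative
  k=4: (−1)^0·1904.9409/(144)·0.9137^4·0.4063^4 = +0.251300
  k=5: (−1)^1·1904.9409/(240)·0.9137^2·0.4063^6 = -0.029812
d^4_{-3,1}(0.8368) = +0.251300 -0.029812 = +0.221488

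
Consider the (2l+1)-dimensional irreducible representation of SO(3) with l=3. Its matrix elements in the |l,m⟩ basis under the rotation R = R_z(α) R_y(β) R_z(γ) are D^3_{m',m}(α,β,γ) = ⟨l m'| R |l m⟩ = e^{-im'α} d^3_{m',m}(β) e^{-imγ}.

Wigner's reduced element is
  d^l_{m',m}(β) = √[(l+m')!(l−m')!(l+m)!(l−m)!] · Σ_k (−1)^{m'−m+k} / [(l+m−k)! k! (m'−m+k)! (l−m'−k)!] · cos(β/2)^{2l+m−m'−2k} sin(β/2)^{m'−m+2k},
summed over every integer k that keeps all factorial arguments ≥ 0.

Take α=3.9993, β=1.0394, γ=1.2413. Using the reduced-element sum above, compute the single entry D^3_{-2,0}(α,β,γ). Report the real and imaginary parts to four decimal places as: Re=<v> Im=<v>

Re=-0.0743 Im=0.5103

First d^3_{-2,0}(β=1.0394), then the phase factors e^{-i(-2)α} and e^{-i(0)γ}:
Half-angle: c=0.867968, s=0.496620. N=√(1·120·6·6)=65.726707
k∈{2,3} keeps every argument non-negative
  k=2: (−1)^0·65.7267/(12)·0.8680^4·0.4966^2 = +0.766697
  k=3: (−1)^1·65.7267/(12)·0.8680^2·0.4966^4 = -0.250995
d^3_{-2,0}(1.0394) = +0.766697 -0.250995 = +0.515703
Phases: e^{-i·(-2)·3.9993}=-0.144115+0.989561i, e^{-i·(0)·1.2413}=+1.000000+0.000000i ⇒ D=-0.074320+0.510319i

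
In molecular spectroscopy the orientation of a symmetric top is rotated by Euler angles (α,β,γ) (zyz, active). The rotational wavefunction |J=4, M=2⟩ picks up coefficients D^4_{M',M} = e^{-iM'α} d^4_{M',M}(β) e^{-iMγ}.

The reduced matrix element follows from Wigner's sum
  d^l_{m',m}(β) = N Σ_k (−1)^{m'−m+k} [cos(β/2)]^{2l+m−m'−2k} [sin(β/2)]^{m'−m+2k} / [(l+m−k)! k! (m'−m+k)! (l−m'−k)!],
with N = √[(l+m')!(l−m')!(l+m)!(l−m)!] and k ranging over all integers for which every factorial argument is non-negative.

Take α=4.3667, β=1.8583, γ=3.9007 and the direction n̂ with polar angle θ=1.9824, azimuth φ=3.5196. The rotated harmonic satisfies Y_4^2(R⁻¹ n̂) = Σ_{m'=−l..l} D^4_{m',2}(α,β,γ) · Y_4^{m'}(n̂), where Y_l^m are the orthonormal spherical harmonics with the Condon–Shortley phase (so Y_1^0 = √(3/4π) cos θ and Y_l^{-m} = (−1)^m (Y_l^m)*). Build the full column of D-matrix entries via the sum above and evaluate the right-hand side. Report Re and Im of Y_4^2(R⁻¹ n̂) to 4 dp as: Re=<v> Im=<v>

Need the full column D^4_{m',2} for m'=−4..4 at α=4.3667, β=1.8583, γ=3.9007.
cos(β/2)=0.598515, sin(β/2)=0.801111
d^4_{-4,2}: single k=6 term ⇒ +0.501057;  D = -0.486621-0.119405i
d^4_{-3,2}: k∈[5..6] ⇒ +0.794101 -0.474231 = +0.319870;  D = +0.176981-0.266447i
d^4_{-2,2}: k∈[4..6] ⇒ +0.792800 -1.136290 +0.169646 = -0.173844;  D = -0.103651-0.139565i
d^4_{-1,2}: k∈[3..5] ⇒ +0.558431 -1.500709 +0.537727 = -0.404551;  D = +0.387297-0.116886i
d^4_{0,2}: k∈[2..4] ⇒ +0.279871 -1.337095 +0.898316 = -0.158908;  D = -0.008352+0.158688i
d^4_{1,2}: k∈[1..3] ⇒ +0.093509 -0.837647 +1.000473 = +0.256335;  D = +0.236273+0.099413i
d^4_{2,2}: k∈[0..2] ⇒ +0.016466 -0.354012 +0.792800 = +0.455255;  D = -0.308301+0.334973i
d^4_{3,2}: k∈[0..1] ⇒ -0.082468 +0.443241 = +0.360773;  D = -0.166965-0.319813i
d^4_{4,2}: single k=0 term ⇒ +0.156105;  D = +0.154675-0.021081i
Y_4^{m'}(θ=1.9824,φ=3.5196) and Σ D·Y over m':
  (-0.4866-0.1194i)·(+0.0183-0.3117i)  (+0.1770-0.2664i)·(+0.1631-0.3493i)  (-0.1037-0.1396i)·(+0.0246-0.0232i)  (+0.3873-0.1169i)·(-0.3030+0.1203i)  (-0.0084+0.1587i)·(-0.0958+0.0000i)  (+0.2363+0.0994i)·(+0.3030+0.1203i)  (-0.3083+0.3350i)·(+0.0246+0.0232i)  (-0.1670-0.3198i)·(-0.1631-0.3493i)  (+0.1547-0.0211i)·(+0.0183+0.3117i)
Y_4^2(R⁻¹ n̂) = -0.249444+0.327938i

Re=-0.2494 Im=0.3279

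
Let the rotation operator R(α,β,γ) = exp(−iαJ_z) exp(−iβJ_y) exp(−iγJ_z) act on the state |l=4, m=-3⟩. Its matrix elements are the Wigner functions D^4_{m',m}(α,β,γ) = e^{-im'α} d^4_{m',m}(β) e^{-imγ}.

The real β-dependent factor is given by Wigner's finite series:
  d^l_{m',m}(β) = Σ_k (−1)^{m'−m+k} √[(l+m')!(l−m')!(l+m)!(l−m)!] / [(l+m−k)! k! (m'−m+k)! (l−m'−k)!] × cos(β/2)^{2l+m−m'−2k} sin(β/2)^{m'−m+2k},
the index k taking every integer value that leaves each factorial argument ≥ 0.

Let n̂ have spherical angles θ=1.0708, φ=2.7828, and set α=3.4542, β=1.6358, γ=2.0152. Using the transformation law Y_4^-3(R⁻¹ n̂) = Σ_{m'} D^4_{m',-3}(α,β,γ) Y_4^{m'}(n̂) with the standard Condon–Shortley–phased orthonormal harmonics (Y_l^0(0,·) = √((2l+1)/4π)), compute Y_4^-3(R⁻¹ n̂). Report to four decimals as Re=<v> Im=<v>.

Need the full column D^4_{m',-3} for m'=−4..4 at α=3.4542, β=1.6358, γ=2.0152.
cos(β/2)=0.683755, sin(β/2)=0.729712
d^4_{-4,-3}: single k=1 term ⇒ +0.144212;  D = +0.076353+0.122341i
d^4_{-3,-3}: k∈[0..1] ⇒ +0.047775 -0.380894 = -0.333118;  D = +0.254732+0.214661i
d^4_{-2,-3}: k∈[0..1] ⇒ -0.190774 +0.651841 = +0.461067;  D = +0.426860+0.174281i
d^4_{-1,-3}: k∈[0..1] ⇒ +0.431893 -0.819835 = -0.387942;  D = +0.386850+0.029077i
d^4_{0,-3}: k∈[0..1] ⇒ -0.687101 +0.782568 = +0.095467;  D = +0.092785-0.022469i
d^4_{1,-3}: k∈[0..1] ⇒ +0.819835 -0.560246 = +0.259589;  D = -0.221279+0.135726i
d^4_{2,-3}: k∈[0..1] ⇒ -0.742409 +0.281853 = -0.460556;  D = -0.299505+0.349869i
d^4_{3,-3}: k∈[0..1] ⇒ +0.494091 -0.080391 = +0.413699;  D = -0.159343+0.381781i
d^4_{4,-3}: single k=0 term ⇒ -0.213061;  D = -0.017617+0.212331i
Y_4^{m'}(θ=1.0708,φ=2.7828) and Σ D·Y over m':
  (+0.0764+0.1223i)·(+0.0355+0.2601i)  (+0.2547+0.2147i)·(-0.1925-0.3570i)  (+0.4269+0.1743i)·(+0.1182+0.1032i)  (+0.3869+0.0291i)·(+0.2593+0.0972i)  (+0.0928-0.0225i)·(-0.2165+0.0000i)  (-0.2213+0.1357i)·(-0.2593+0.0972i)  (-0.2995+0.3499i)·(+0.1182-0.1032i)  (-0.1593+0.3818i)·(+0.1925-0.3570i)  (-0.0176+0.2123i)·(+0.0355-0.2601i)
Y_4^-3(R⁻¹ n̂) = +0.313449+0.164619i

Re=0.3134 Im=0.1646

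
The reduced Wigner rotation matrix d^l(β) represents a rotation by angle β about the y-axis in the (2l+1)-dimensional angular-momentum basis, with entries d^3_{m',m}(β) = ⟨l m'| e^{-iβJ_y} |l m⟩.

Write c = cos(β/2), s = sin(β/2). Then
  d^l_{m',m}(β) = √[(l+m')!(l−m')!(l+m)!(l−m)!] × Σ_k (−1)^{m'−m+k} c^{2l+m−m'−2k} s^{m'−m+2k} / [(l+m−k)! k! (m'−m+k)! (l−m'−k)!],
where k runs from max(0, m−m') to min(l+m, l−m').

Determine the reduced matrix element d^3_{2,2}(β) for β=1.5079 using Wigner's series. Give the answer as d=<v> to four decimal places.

d^3_{2,2}(β=1.5079) via Wigner's sum:
c=cos(1.5079/2)=0.728991, s=sin(1.5079/2)=0.684524; N=√[120·1·120·1]=120.000000
k: max(0,(2)−(2))=0 … min(3+(2),3−(2))=1
  k=0: (−1)^0·120.0000/(120)·0.7290^6·0.6845^0 = +0.150083
  k=1: (−1)^1·120.0000/(24)·0.7290^4·0.6845^2 = -0.661660
d^3_{2,2}(1.5079) = +0.150083 -0.661660 = -0.511577

d=-0.5116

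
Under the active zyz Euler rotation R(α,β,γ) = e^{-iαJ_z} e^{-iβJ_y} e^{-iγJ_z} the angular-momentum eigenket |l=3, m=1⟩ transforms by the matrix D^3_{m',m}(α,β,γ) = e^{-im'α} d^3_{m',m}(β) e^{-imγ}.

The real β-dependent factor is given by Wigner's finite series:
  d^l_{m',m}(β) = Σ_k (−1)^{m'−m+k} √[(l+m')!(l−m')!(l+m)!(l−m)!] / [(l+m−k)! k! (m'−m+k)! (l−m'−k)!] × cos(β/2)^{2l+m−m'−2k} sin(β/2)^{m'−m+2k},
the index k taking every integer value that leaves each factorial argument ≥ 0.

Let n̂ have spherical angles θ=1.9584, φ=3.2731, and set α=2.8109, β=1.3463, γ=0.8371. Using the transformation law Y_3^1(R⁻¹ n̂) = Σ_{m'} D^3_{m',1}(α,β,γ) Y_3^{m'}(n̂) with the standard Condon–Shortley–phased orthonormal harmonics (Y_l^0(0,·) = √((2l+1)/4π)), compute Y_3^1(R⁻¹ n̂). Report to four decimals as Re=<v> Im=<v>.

Re=-0.3542 Im=0.0702

Need the full column D^3_{m',1} for m'=−3..3 at α=2.8109, β=1.3463, γ=0.8371.
cos(β/2)=0.781862, sin(β/2)=0.623452
d^3_{-3,1}: single k=4 term ⇒ +0.357699;  D = +0.091398+0.345825i
d^3_{-2,1}: k∈[3..4] ⇒ +0.732536 -0.232887 = +0.499649;  D = +0.036099-0.498343i
d^3_{-1,1}: k∈[2..4] ⇒ +0.871519 -0.738859 +0.058724 = +0.191384;  D = -0.075058+0.176052i
d^3_{0,1}: k∈[1..3] ⇒ +0.631020 -1.203679 +0.255115 = -0.317544;  D = -0.212634+0.235841i
d^3_{1,1}: k∈[0..2] ⇒ +0.228444 -1.162025 +0.554144 = -0.379437;  D = +0.331815-0.184042i
d^3_{2,1}: k∈[0..1] ⇒ -0.576040 +0.732536 = +0.156496;  D = +0.154086-0.027357i
d^3_{3,1}: single k=0 term ⇒ +0.562563;  D = -0.555821-0.086836i
Y_3^{m'}(θ=1.9584,φ=3.2731) and Σ D·Y over m':
  (+0.0914+0.3458i)·(-0.3057+0.1273i)  (+0.0361-0.4983i)·(-0.3197+0.0861i)  (-0.0751+0.1761i)·(+0.0847-0.0112i)  (-0.2126+0.2358i)·(+0.3224+0.0000i)  (+0.3318-0.1840i)·(-0.0847-0.0112i)  (+0.1541-0.0274i)·(-0.3197-0.0861i)  (-0.5558-0.0868i)·(+0.3057+0.1273i)
Y_3^1(R⁻¹ n̂) = -0.354166+0.070239i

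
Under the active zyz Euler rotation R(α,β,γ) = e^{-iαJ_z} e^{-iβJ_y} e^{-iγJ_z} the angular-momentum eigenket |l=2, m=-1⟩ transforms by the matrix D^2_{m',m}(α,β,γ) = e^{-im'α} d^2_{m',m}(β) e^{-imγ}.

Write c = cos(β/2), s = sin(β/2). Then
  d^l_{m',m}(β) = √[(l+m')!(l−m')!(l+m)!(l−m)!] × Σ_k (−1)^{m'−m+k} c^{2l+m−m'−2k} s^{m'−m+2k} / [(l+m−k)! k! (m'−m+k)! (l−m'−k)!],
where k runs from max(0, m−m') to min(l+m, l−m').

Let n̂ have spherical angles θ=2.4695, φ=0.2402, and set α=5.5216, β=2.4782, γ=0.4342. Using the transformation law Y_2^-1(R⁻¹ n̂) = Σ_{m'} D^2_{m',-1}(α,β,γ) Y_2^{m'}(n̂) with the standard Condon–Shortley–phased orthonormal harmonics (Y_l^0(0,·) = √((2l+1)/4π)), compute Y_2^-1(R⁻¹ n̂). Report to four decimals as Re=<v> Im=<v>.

Need the full column D^2_{m',-1} for m'=−2..2 at α=5.5216, β=2.4782, γ=0.4342.
cos(β/2)=0.325647, sin(β/2)=0.945491
d^2_{-2,-1}: single k=1 term ⇒ +0.065303;  D = +0.030261-0.057868i
d^2_{-1,-1}: k∈[0..1] ⇒ +0.011246 -0.284401 = -0.273155;  D = -0.258647+0.087838i
d^2_{0,-1}: k∈[0..1] ⇒ -0.079979 +0.674211 = +0.594232;  D = +0.539091+0.249984i
d^2_{1,-1}: k∈[0..1] ⇒ +0.284401 -0.799153 = -0.514752;  D = -0.188545-0.478979i
d^2_{2,-1}: single k=0 term ⇒ -0.550491;  D = +0.207545-0.509868i
Y_2^{m'}(θ=2.4695,φ=0.2402) and Σ D·Y over m':
  (+0.0303-0.0579i)·(+0.1328-0.0692i)  (-0.2586+0.0878i)·(-0.3656+0.0895i)  (+0.5391+0.2500i)·(+0.2640+0.0000i)  (-0.1885-0.4790i)·(+0.3656+0.0895i)  (+0.2075-0.5099i)·(+0.1328+0.0692i)
Y_2^-1(R⁻¹ n̂) = +0.265825-0.244398i

Re=0.2658 Im=-0.2444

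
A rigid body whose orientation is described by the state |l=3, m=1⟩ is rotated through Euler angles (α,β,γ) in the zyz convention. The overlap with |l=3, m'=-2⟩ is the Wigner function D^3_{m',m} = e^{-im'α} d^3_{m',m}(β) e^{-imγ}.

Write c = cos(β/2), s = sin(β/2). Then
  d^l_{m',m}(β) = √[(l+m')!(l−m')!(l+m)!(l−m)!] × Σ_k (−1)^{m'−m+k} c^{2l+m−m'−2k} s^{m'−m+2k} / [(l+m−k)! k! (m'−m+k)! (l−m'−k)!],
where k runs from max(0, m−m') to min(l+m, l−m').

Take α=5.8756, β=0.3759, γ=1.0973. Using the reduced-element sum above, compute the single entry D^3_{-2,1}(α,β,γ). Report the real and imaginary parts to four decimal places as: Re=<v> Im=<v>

Re=-0.0129 Im=-0.0362

Split into d^3_{-2,1}(β=0.3759) × two z-phases.
With c≡cos(β/2)=0.982389 and s≡sin(β/2)=0.186845, N=[1·120·24·2]^{1/2}=75.894664
k∈{3,4} keeps every argument non-negative
  k=3: (−1)^0·75.8947/(12)·0.9824^3·0.1868^3 = +0.039114
  k=4: (−1)^1·75.8947/(24)·0.9824^1·0.1868^5 = -0.000707
d^3_{-2,1}(0.3759) = +0.039114 -0.000707 = +0.038406
Phases: e^{-i·(-2)·5.8756}=+0.685744-0.727843i, e^{-i·(1)·1.0973}=+0.456001-0.889979i ⇒ D=-0.012869-0.036186i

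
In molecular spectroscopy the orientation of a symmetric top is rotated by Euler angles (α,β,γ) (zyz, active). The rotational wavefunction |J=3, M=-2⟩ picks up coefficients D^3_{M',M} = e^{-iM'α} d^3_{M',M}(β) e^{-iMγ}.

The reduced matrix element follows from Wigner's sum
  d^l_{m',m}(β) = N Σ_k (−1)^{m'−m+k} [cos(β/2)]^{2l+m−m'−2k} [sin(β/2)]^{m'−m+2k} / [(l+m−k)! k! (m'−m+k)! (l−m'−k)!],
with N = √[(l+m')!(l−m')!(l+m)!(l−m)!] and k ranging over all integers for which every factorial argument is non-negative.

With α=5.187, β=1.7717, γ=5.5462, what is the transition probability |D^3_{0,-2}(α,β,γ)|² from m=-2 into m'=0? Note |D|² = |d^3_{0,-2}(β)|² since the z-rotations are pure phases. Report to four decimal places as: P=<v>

P=0.0688

D^3_{0,-2}(5.187,1.7717,5.5462) = e^{-i·0·5.187}·d^3_{0,-2}(1.7717)·e^{-i·-2·5.5462}. Compute d first:
With c≡cos(β/2)=0.632631 and s≡sin(β/2)=0.774453, N=[6·6·1·120]^{1/2}=65.726707
The bounds max(0,m−m')=0 and min(l+m,l−m')=1 give 2 terms
  k=0: (−1)^2·65.7267/(12)·0.6326^4·0.7745^2 = +0.526204
  k=1: (−1)^3·65.7267/(12)·0.6326^2·0.7745^4 = -0.788574
d^3_{0,-2}(1.7717) = +0.526204 -0.788574 = -0.262370
|D^3_{0,-2}|² = |d^3_{0,-2}(β)|² = (-0.262370)² = 0.068838 (the z-rotation phases have unit modulus)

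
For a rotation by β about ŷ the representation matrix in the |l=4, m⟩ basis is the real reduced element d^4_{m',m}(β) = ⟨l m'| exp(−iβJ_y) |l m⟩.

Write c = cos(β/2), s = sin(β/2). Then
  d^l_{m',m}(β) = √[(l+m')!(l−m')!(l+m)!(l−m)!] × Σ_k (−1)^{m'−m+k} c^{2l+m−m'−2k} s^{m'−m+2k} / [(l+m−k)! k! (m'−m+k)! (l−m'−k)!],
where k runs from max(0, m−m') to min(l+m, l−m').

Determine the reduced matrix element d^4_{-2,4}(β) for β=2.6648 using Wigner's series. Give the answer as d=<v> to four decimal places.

d^4_{-2,4}(β=2.6648) via Wigner's sum:
Half-angle: c=0.236145, s=0.971718. N=√(2·720·40320·1)=7619.763776
k∈{6} keeps every argument non-negative
  k=6: (−1)^0·7619.7638/(1440)·0.2361^2·0.9717^6 = +0.248414
d^4_{-2,4}(2.6648) = +0.248414

d=0.2484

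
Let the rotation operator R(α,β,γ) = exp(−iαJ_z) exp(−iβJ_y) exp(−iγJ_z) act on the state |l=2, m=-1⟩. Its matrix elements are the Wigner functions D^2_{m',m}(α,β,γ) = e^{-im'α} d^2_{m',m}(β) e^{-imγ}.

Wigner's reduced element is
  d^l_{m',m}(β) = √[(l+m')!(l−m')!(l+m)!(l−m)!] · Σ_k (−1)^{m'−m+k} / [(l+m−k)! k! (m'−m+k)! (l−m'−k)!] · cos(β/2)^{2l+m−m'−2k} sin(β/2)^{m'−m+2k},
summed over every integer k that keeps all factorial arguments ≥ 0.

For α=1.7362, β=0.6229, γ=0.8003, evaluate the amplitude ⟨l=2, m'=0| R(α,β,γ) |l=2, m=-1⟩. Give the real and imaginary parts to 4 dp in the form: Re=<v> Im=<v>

Re=-0.4042 Im=-0.4164

First d^2_{0,-1}(β=0.6229), then the phase factors e^{-i(0)α} and e^{-i(-1)γ}:
With c≡cos(β/2)=0.951890 and s≡sin(β/2)=0.306439, N=[2·2·1·6]^{1/2}=4.898979
k∈{0,1} keeps every argument non-negative
  k=0: (−1)^1·4.8990/(2)·0.9519^3·0.3064^1 = -0.647412
  k=1: (−1)^2·4.8990/(2)·0.9519^1·0.3064^3 = +0.067096
d^2_{0,-1}(0.6229) = -0.647412 +0.067096 = -0.580316
D = (+1.000000+0.000000i)·(-0.580316)·(+0.696491+0.717565i) = -0.404185-0.416414i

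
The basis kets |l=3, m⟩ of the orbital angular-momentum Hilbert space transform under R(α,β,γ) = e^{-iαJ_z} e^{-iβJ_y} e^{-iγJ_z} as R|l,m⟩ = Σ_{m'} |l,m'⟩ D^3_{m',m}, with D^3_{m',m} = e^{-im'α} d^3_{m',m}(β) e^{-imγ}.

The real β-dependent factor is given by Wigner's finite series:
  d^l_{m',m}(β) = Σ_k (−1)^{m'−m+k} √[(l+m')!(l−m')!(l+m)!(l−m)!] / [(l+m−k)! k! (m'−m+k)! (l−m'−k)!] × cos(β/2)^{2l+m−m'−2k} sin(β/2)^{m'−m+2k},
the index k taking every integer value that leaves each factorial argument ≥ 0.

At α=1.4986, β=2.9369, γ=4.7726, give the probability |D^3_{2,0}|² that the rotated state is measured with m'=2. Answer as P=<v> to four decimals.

P=0.0031

Split into d^3_{2,0}(β=2.9369) × two z-phases.
Half-angle: c=0.102168, s=0.994767. N=√(120·1·6·6)=65.726707
Admissible k: 0..1 (factorial args all ≥0)
  k=0: (−1)^2·65.7267/(12)·0.1022^4·0.9948^2 = +0.000591
  k=1: (−1)^3·65.7267/(12)·0.1022^2·0.9948^4 = -0.055985
d^3_{2,0}(2.9369) = +0.000591 -0.055985 = -0.055395
|D^3_{2,0}|² = |d^3_{2,0}(β)|² = (-0.055395)² = 0.003069 (the z-rotation phases have unit modulus)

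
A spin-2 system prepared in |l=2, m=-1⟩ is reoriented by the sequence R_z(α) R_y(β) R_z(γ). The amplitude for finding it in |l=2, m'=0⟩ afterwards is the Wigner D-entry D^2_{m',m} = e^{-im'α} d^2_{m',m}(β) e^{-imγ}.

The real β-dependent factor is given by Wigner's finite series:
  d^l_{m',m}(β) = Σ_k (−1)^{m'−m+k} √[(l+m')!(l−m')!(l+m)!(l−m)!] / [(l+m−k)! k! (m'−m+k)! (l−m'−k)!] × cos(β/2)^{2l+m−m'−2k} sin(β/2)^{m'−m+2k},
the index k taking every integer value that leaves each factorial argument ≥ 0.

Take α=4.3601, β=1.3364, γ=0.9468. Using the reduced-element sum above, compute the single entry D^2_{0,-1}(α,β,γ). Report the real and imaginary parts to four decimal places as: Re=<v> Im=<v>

D^2_{0,-1}(4.3601,1.3364,0.9468) = e^{-i·0·4.3601}·d^2_{0,-1}(1.3364)·e^{-i·-1·0.9468}. Compute d first:
With c≡cos(β/2)=0.784938 and s≡sin(β/2)=0.619574, N=[2·2·1·6]^{1/2}=4.898979
The bounds max(0,m−m')=0 and min(l+m,l−m')=1 give 2 terms
  k=0: (−1)^1·4.8990/(2)·0.7849^3·0.6196^1 = -0.733965
  k=1: (−1)^2·4.8990/(2)·0.7849^1·0.6196^3 = +0.457289
d^2_{0,-1}(1.3364) = -0.733965 +0.457289 = -0.276676
Phases: e^{-i·(0)·4.3601}=+1.000000+0.000000i, e^{-i·(-1)·0.9468}=+0.584283+0.811550i ⇒ D=-0.161657-0.224536i

Re=-0.1617 Im=-0.2245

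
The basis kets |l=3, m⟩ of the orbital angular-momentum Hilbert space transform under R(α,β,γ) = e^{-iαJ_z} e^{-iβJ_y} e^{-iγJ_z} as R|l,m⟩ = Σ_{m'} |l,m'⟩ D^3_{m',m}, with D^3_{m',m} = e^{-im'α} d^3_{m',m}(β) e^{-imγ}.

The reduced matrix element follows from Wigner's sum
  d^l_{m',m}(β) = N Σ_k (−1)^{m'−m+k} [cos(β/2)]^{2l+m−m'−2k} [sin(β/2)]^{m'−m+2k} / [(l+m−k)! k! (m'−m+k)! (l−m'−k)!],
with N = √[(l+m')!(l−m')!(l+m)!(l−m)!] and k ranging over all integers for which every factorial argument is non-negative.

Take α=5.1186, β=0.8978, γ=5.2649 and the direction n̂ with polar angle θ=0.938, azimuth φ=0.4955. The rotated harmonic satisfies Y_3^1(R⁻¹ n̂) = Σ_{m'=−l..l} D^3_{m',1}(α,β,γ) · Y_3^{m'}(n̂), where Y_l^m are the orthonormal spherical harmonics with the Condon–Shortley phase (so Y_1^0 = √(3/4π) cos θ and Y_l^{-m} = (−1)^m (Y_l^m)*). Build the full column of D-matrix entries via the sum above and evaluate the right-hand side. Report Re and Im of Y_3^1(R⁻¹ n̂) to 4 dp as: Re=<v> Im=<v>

Need the full column D^3_{m',1} for m'=−3..3 at α=5.1186, β=0.8978, γ=5.2649.
cos(β/2)=0.900925, sin(β/2)=0.433975
d^3_{-3,1}: single k=4 term ⇒ +0.111502;  D = -0.087665-0.068901i
d^3_{-2,1}: k∈[3..4] ⇒ +0.377998 -0.043854 = +0.334144;  D = +0.085873-0.322921i
d^3_{-1,1}: k∈[2..4] ⇒ +0.744449 -0.230317 +0.006680 = +0.520812;  D = +0.515249-0.075923i
d^3_{0,1}: k∈[1..3] ⇒ +0.892274 -0.621114 +0.048040 = +0.319200;  D = +0.167525+0.271706i
d^3_{1,1}: k∈[0..2] ⇒ +0.534727 -0.992598 +0.172737 = -0.285134;  D = +0.163829-0.233370i
d^3_{2,1}: k∈[0..1] ⇒ -0.814531 +0.377998 = -0.436533;  D = +0.427316+0.089233i
d^3_{3,1}: single k=0 term ⇒ +0.480540;  D = -0.095632-0.470928i
Y_3^{m'}(θ=0.938,φ=0.4955) and Σ D·Y over m':
  (-0.0877-0.0689i)·(+0.0184-0.2180i)  (+0.0859-0.3229i)·(+0.2153-0.3288i)  (+0.5152-0.0759i)·(+0.1717-0.0928i)  (+0.1675+0.2717i)·(-0.2761+0.0000i)  (+0.1638-0.2334i)·(-0.1717-0.0928i)  (+0.4273+0.0892i)·(+0.2153+0.3288i)  (-0.0956-0.4709i)·(-0.0184-0.2180i)
Y_3^1(R⁻¹ n̂) = -0.157174-0.001700i

Re=-0.1572 Im=-0.0017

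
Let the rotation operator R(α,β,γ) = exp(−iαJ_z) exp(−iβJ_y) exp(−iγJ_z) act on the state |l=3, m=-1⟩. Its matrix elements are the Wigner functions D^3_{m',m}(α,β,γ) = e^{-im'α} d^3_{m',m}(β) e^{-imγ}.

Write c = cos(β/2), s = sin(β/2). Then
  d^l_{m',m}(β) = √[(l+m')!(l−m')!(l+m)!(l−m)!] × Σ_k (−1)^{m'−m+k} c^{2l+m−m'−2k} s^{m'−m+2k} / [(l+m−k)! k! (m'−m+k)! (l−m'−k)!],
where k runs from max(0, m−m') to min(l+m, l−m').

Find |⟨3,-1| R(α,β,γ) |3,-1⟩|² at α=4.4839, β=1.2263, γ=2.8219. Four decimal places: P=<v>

Split into d^3_{-1,-1}(β=1.2263) × two z-phases.
Half-angle: c=0.817839, s=0.575447. N=√(2·24·2·24)=48.000000
k∈{0,1,2} keeps every argument non-negative
  k=0: (−1)^0·48.0000/(48)·0.8178^6·0.5754^0 = +0.299232
  k=1: (−1)^1·48.0000/(6)·0.8178^4·0.5754^2 = -1.185147
  k=2: (−1)^2·48.0000/(8)·0.8178^2·0.5754^4 = +0.440055
d^3_{-1,-1}(1.2263) = +0.299232 -1.185147 +0.440055 = -0.445859
|D^3_{-1,-1}|² = |d^3_{-1,-1}(β)|² = (-0.445859)² = 0.198790 (the z-rotation phases have unit modulus)

P=0.1988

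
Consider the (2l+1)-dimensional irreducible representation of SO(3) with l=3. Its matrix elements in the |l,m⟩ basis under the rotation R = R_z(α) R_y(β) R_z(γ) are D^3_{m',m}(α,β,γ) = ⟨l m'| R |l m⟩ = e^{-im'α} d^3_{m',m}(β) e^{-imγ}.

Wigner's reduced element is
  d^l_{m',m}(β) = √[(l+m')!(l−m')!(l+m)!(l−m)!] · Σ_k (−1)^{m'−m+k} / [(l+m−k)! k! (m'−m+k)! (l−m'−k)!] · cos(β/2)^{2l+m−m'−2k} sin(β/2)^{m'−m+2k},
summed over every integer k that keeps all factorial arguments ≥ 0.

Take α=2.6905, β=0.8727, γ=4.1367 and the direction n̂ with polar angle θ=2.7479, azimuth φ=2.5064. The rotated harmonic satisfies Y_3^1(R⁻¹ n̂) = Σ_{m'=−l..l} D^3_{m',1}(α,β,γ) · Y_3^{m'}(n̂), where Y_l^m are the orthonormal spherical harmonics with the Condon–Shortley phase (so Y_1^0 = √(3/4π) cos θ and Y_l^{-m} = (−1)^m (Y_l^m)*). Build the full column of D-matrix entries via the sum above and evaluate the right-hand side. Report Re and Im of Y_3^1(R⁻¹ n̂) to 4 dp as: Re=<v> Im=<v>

Need the full column D^3_{m',1} for m'=−3..3 at α=2.6905, β=0.8727, γ=4.1367.
cos(β/2)=0.906300, sin(β/2)=0.422634
d^3_{-3,1}: single k=4 term ⇒ +0.101496;  D = -0.071206-0.072327i
d^3_{-2,1}: k∈[3..4] ⇒ +0.355419 -0.038645 = +0.316774;  D = +0.101598+0.300039i
d^3_{-1,1}: k∈[2..4] ⇒ +0.723052 -0.209649 +0.005699 = +0.519101;  D = +0.064511-0.515077i
d^3_{0,1}: k∈[1..3] ⇒ +0.895192 -0.584013 +0.042334 = +0.353512;  D = -0.192457+0.296532i
d^3_{1,1}: k∈[0..2] ⇒ +0.554157 -0.964069 +0.157237 = -0.252675;  D = -0.216198+0.130778i
d^3_{2,1}: k∈[0..1] ⇒ -0.817194 +0.355419 = -0.461775;  D = +0.459783-0.042847i
d^3_{3,1}: single k=0 term ⇒ +0.466728;  D = +0.437109+0.163617i
Y_3^{m'}(θ=2.7479,φ=2.5064) and Σ D·Y over m':
  (-0.0712-0.0723i)·(+0.0077-0.0222i)  (+0.1016+0.3000i)·(-0.0411-0.1327i)  (+0.0645-0.5151i)·(-0.3257-0.2401i)  (-0.1925+0.2965i)·(-0.4357+0.0000i)  (-0.2162+0.1308i)·(+0.3257-0.2401i)  (+0.4598-0.0428i)·(-0.0411+0.1327i)  (+0.4371+0.1636i)·(-0.0077-0.0222i)
Y_3^1(R⁻¹ n̂) = -0.079347+0.144592i

Re=-0.0793 Im=0.1446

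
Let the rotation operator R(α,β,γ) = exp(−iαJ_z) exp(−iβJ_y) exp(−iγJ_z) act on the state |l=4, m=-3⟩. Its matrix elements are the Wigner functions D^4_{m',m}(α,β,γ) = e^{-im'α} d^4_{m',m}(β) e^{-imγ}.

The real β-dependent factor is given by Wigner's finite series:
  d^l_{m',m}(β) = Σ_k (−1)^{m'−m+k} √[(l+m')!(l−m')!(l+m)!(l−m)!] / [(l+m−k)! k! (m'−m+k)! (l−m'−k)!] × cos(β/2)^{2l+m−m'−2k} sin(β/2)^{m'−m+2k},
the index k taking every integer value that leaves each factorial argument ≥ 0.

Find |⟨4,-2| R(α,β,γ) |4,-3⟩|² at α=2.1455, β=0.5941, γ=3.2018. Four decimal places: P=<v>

P=0.3311

Split into d^4_{-2,-3}(β=0.5941) × two z-phases.
With c≡cos(β/2)=0.956204 and s≡sin(β/2)=0.292701, N=[2·720·1·5040]^{1/2}=2693.993318
The bounds max(0,m−m')=0 and min(l+m,l−m')=1 give 2 terms
  k=0: (−1)^1·2693.9933/(720)·0.9562^7·0.2927^1 = -0.800464
  k=1: (−1)^2·2693.9933/(240)·0.9562^5·0.2927^3 = +0.225014
d^4_{-2,-3}(0.5941) = -0.800464 +0.225014 = -0.575450
|D^4_{-2,-3}|² = |d^4_{-2,-3}(β)|² = (-0.575450)² = 0.331143 (the z-rotation phases have unit modulus)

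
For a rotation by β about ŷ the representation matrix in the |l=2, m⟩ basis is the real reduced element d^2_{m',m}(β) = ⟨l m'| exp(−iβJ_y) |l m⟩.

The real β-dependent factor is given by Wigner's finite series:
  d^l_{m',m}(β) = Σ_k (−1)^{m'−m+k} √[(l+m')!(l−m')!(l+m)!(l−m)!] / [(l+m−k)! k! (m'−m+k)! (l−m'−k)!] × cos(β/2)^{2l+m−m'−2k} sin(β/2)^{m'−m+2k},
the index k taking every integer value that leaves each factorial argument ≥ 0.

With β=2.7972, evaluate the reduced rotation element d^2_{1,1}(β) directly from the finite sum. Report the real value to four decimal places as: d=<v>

d^2_{1,1}(β=2.7972) via Wigner's sum:
Half-angle: c=0.171347, s=0.985211. N=√(6·1·6·1)=6.000000
The bounds max(0,m−m')=0 and min(l+m,l−m')=1 give 2 terms
  k=0: (−1)^0·6.0000/(6)·0.1713^4·0.9852^0 = +0.000862
  k=1: (−1)^1·6.0000/(2)·0.1713^2·0.9852^2 = -0.085493
d^2_{1,1}(2.7972) = +0.000862 -0.085493 = -0.084631

d=-0.0846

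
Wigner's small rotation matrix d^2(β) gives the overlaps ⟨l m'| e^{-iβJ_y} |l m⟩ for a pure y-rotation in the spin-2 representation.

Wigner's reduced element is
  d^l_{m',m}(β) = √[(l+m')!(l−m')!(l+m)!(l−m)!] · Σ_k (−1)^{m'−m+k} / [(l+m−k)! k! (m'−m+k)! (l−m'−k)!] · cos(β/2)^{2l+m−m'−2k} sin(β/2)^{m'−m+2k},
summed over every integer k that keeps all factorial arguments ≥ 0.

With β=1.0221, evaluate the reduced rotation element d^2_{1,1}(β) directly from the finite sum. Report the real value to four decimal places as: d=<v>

d=0.0328

d^2_{1,1}(β=1.0221) via Wigner's sum:
Half-angle: c=0.872231, s=0.489093. N=√(6·1·6·1)=6.000000
Admissible k: 0..1 (factorial args all ≥0)
  k=0: (−1)^0·6.0000/(6)·0.8722^4·0.4891^0 = +0.578798
  k=1: (−1)^1·6.0000/(2)·0.8722^2·0.4891^2 = -0.545969
d^2_{1,1}(1.0221) = +0.578798 -0.545969 = +0.032829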